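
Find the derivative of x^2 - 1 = 2*x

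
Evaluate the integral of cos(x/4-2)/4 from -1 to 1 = -sin(7/4) + sin(9/4)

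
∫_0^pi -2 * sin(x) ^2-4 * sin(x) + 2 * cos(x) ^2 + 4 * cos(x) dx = -8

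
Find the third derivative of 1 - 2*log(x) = -4/x^3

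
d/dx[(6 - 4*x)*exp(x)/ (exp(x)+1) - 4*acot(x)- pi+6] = (-4*x^3*exp(x) - 4*x^2*exp(2*x) + 2*x^2*exp(x) - 4*x*exp(x) + 10*exp(x) + 4)/(x^2*exp(2*x) + 2*x^2*exp(x) + x^2 + exp(2*x) + 2*exp(x) + 1)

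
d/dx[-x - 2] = -1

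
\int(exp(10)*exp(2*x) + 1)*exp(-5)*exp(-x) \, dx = 2*sinh(x + 5) + C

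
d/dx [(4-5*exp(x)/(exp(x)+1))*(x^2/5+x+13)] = (-5*x^2*exp(x) - 2*x*exp(2*x) - 19*x*exp(x) + 8*x - 5*exp(2*x) - 310*exp(x) + 20)/(5*exp(2*x) + 10*exp(x) + 5)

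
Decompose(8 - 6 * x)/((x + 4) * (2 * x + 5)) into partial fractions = 46/(3*(2*x + 5)) - 32/(3*(x + 4))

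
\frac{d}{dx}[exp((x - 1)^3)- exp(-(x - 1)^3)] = (3*x^2*exp(2*x^3 - 6*x^2 + 6*x - 2) + 3*x^2 - 6*x*exp(2*x^3 - 6*x^2 + 6*x - 2) - 6*x + 3*exp(2*x^3 - 6*x^2 + 6*x - 2) + 3)*exp(-x^3 + 3*x^2 - 3*x + 1)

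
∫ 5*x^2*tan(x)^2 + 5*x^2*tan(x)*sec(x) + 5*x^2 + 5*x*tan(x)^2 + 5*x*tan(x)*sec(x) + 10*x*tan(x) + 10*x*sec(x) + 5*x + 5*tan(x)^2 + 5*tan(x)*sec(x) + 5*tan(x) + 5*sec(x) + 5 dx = 5*x^2*tan(x) + 5*x^2/cos(x) + 5*x*tan(x) + 5*x/cos(x) + 5*tan(x) + 5/cos(x) + C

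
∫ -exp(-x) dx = exp(-x) + C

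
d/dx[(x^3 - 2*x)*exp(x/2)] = x^3*exp(x/2)/2 + 3*x^2*exp(x/2) - x*exp(x/2) - 2*exp(x/2)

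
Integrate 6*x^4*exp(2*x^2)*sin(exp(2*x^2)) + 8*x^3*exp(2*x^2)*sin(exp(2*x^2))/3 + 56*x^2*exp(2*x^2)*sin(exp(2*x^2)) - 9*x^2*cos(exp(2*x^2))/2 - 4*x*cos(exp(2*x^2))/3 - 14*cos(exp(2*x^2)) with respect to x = -x*(9*x^2 + 4*x + 84)*cos(exp(2*x^2))/6 + C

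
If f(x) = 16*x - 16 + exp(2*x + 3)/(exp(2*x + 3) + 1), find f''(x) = (4*exp(2*x + 3) - 4*exp(4*x + 6))/(exp(9)*exp(6*x) + 3*exp(6)*exp(4*x) + 3*exp(3)*exp(2*x) + 1)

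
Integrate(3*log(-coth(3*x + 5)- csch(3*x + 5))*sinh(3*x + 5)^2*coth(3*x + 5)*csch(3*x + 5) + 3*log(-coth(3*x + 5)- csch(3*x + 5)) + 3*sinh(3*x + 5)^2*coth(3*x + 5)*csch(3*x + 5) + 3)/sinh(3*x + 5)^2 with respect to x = -(coth(3*x + 5) + csch(3*x + 5))*log(-coth(3*x + 5) - csch(3*x + 5)) + C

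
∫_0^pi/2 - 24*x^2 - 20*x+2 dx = (-2*pi - 1)*(-1 + pi + pi^2/2) - 1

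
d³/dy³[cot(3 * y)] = -162*cot(3*y)^4 - 216*cot(3*y)^2 - 54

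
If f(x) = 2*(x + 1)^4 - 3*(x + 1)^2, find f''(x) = 24*x^2 + 48*x + 18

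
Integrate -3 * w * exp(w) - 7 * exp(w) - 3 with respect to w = -(3*w + 4)*(exp(w) + 1) + C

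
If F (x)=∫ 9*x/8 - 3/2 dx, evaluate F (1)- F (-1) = -3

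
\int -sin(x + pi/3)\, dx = cos(x + pi/3) + C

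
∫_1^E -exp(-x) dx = -exp(-1) + exp(-E)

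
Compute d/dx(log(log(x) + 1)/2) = 1/(2*x*log(x) + 2*x)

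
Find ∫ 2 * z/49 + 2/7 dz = z^2/49 + 2*z/7 + C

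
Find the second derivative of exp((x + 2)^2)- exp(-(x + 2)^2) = (4*x^2*exp(2*x^2 + 8*x + 8) - 4*x^2 + 16*x*exp(2*x^2 + 8*x + 8) - 16*x + 18*exp(2*x^2 + 8*x + 8) - 14)*exp(-x^2 - 4*x - 4)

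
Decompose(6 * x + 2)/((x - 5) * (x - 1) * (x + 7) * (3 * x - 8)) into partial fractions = -486/(1015*(3*x - 8)) + 5/(348*(x + 7)) + 1/(20*(x - 1)) + 2/(21*(x - 5))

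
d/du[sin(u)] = cos(u)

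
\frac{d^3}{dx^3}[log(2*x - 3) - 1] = 16/(8*x^3 - 36*x^2 + 54*x - 27)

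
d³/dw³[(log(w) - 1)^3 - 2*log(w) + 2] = (6*log(w)^2 - 30*log(w) + 26)/w^3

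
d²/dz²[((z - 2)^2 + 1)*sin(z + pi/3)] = -z^2*sin(z + pi/3) + 4*sqrt(2)*z*cos(z + pi/12) - 3*sin(z + pi/3) - 8*cos(z + pi/3)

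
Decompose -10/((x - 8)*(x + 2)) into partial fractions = 1/(x + 2) - 1/(x - 8)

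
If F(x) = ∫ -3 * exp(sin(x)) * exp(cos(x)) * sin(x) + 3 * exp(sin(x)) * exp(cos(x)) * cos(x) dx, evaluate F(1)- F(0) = -3*E + 3*exp(cos(1) + sin(1))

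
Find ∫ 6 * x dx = 3*x^2 + C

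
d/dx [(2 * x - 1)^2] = 8*x - 4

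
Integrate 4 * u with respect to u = 2*u^2 + C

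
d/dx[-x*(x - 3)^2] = -3*x^2 + 12*x - 9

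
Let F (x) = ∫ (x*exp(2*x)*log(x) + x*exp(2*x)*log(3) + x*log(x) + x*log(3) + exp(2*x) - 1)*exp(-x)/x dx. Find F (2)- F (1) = -(E - exp(-1))*log(3) + (-exp(-2) + exp(2))*log(6)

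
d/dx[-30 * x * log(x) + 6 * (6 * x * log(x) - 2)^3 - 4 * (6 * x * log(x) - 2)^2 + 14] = 3888*x^2*log(x)^3 + 3888*x^2*log(x)^2 - 2880*x*log(x)^2 - 2880*x*log(x) + 498*log(x) + 498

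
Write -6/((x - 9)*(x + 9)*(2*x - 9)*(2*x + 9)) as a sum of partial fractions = -4/(729*(2*x + 9)) + 4/(729*(2*x - 9)) + 1/(729*(x + 9)) - 1/(729*(x - 9))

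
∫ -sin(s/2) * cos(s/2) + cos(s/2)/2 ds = sin(s/2) + cos(s)/2 + C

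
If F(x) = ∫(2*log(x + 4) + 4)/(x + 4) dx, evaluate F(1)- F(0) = -(log(4) + 2)^2 + (log(5) + 2)^2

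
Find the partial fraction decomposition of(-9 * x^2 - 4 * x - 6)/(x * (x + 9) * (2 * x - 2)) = -233/(60*(x + 9)) - 19/(20*(x - 1)) + 1/(3*x)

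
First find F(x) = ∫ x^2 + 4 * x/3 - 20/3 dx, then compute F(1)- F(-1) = -38/3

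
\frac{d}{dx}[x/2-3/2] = 1/2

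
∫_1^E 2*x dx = -1 + exp(2)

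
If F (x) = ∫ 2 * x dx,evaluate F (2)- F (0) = 4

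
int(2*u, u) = u^2 + C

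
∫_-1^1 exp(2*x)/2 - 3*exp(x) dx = -(-3 + exp(-1)/2)^2 + (-3 + E/2)^2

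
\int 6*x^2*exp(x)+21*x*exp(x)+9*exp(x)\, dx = 3*x*(2*x + 3)*exp(x) + C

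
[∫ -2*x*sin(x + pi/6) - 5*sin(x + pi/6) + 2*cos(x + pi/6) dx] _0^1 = -5*sqrt(3)/2 + 7*cos(pi/6 + 1)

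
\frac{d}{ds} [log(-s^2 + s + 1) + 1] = (2*s - 1)/(s^2 - s - 1)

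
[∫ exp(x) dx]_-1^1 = E - exp(-1)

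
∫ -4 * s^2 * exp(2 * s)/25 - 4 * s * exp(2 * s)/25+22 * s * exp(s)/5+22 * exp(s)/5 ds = 6*s*exp(s)/5 - 2*(s*exp(s) - 20)^2/25 + C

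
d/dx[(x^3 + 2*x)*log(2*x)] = 3*x^2*log(x) + x^2 + 3*x^2*log(2) + 2*log(x) + 2*log(2) + 2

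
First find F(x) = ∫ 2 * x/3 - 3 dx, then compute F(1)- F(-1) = -6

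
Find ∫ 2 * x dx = x^2 + C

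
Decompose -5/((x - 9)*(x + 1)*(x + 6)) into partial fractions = -1/(15*(x + 6)) + 1/(10*(x + 1)) - 1/(30*(x - 9))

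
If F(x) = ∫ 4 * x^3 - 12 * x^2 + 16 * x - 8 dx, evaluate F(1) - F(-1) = -24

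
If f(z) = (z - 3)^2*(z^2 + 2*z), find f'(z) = 4*z^3 - 12*z^2 - 6*z + 18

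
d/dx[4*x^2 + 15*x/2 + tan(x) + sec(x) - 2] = 8*x + tan(x)^2 + tan(x)*sec(x) + 17/2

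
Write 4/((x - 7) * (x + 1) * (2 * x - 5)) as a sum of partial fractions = -16/(63*(2*x - 5)) + 1/(14*(x + 1)) + 1/(18*(x - 7))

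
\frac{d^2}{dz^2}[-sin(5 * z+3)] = 25*sin(5*z + 3)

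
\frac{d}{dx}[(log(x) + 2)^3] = (3*log(x)^2 + 12*log(x) + 12)/x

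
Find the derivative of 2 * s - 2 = 2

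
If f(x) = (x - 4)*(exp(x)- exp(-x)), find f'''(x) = (x*exp(2*x) + x - exp(2*x) - 7)*exp(-x)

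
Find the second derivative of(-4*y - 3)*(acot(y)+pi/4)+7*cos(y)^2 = (28*y^4*sin(y)^2 - 14*y^4 + 56*y^2*sin(y)^2 - 28*y^2 - 6*y + 28*sin(y)^2 - 6)/(y^4 + 2*y^2 + 1)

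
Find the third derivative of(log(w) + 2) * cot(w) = (-6*w^3*log(w)*cot(w)^4 - 8*w^3*log(w)*cot(w)^2 - 2*w^3*log(w) - 12*w^3*cot(w)^4 - 16*w^3*cot(w)^2 - 4*w^3 + 6*w^2*cot(w)^3 + 6*w^2*cot(w) + 3*w*cot(w)^2 + 3*w + 2*cot(w))/w^3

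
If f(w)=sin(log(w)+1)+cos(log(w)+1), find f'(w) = sqrt(2)*cos(log(w) + pi/4 + 1)/w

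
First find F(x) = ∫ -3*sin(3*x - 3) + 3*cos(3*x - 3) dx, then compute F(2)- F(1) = -1 + cos(3) + sin(3)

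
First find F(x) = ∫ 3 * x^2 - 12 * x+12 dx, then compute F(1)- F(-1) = 26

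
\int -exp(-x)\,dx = exp(-x) + C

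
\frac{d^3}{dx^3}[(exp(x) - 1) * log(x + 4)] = (x^3*exp(x)*log(x + 4) + 12*x^2*exp(x)*log(x + 4) + 3*x^2*exp(x) + 48*x*exp(x)*log(x + 4) + 21*x*exp(x) + 64*exp(x)*log(x + 4) + 38*exp(x) - 2)/(x^3 + 12*x^2 + 48*x + 64)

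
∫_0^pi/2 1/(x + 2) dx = -log(2) + log(pi/2 + 2)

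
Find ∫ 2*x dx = x^2 + C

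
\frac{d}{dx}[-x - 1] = -1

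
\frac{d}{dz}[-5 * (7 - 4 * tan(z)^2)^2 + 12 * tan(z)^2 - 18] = -320*tan(z)^5 + 264*tan(z)^3 + 584*tan(z)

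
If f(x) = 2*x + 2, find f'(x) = 2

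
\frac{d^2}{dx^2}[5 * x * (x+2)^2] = 30*x + 40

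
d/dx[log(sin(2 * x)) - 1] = 2/tan(2*x)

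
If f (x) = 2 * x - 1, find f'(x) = 2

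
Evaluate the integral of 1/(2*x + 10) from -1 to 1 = -log(2) + log(6)/2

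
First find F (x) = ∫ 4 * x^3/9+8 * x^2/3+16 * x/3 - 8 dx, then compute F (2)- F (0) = 32/9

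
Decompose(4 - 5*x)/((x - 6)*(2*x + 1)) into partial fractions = -1/(2*x + 1) - 2/(x - 6)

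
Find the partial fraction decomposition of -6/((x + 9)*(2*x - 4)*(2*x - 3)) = 4/(7*(2*x - 3)) - 1/(77*(x + 9)) - 3/(11*(x - 2))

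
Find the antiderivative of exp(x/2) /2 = exp(x/2) + C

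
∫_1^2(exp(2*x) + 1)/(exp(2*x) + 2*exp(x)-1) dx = -log(-exp(-1) + 2 + E) + log(-exp(-2) + 2 + exp(2))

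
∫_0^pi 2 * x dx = pi^2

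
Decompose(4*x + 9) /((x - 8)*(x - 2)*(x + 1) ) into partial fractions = 5/(27*(x + 1)) - 17/(18*(x - 2)) + 41/(54*(x - 8))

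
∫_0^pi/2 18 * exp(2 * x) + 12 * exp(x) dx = -25 + (2 + 3*exp(pi/2))^2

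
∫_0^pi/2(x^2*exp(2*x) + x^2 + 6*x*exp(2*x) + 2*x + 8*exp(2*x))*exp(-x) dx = (pi/2 + 2)^2*(-exp(-pi/2) + exp(pi/2))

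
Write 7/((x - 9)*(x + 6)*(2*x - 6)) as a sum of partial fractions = 7/(270*(x + 6)) - 7/(108*(x - 3)) + 7/(180*(x - 9))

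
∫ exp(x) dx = exp(x) + C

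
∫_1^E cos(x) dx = -sin(1) + sin(E)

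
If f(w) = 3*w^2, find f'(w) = 6*w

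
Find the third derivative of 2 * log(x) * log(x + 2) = (4*x^3*log(x) + 4*x^3*log(x + 2) - 12*x^3 + 24*x^2*log(x + 2) - 36*x^2 + 48*x*log(x + 2) - 24*x + 32*log(x + 2))/(x^6 + 6*x^5 + 12*x^4 + 8*x^3)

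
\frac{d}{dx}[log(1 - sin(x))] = cos(x)/(sin(x) - 1)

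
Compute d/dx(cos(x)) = -sin(x)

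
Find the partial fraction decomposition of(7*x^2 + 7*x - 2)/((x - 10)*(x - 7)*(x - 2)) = 1/(x - 2) - 26/(x - 7) + 32/(x - 10)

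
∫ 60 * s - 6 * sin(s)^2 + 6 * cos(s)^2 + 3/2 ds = 30*s^2 + 3*s/2 + 3*sin(2*s) + C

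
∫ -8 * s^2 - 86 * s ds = -8*s^3/3 - 43*s^2 + C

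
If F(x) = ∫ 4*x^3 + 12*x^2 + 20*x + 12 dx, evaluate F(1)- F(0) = 27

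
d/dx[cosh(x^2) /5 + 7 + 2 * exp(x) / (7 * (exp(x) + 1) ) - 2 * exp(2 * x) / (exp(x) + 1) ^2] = (14*x*exp(3*x)*sinh(x^2) + 42*x*exp(2*x)*sinh(x^2) + 42*x*exp(x)*sinh(x^2) + 14*x*sinh(x^2) - 130*exp(2*x) + 10*exp(x))/(35*exp(3*x) + 105*exp(2*x) + 105*exp(x) + 35)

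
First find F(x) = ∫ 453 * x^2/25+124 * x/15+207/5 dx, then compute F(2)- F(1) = 2402/25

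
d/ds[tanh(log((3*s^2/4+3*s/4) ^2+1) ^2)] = 36*s*(2*s^2 + 3*s + 1)*log(9*s^4/16 + 9*s^3/8 + 9*s^2/16 + 1)/((9*s^4 + 18*s^3 + 9*s^2 + 16)*cosh(log(9*s^4/16 + 9*s^3/8 + 9*s^2/16 + 1)^2)^2)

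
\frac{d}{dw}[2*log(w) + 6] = 2/w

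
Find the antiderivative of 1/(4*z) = log(3*z)/4 + C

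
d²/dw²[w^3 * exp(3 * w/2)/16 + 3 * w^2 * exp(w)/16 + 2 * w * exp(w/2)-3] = 9*w^3*exp(3*w/2)/64 + 9*w^2*exp(3*w/2)/16 + 3*w^2*exp(w)/16 + 3*w*exp(3*w/2)/8 + w*exp(w/2)/2 + 3*w*exp(w)/4 + 2*exp(w/2) + 3*exp(w)/8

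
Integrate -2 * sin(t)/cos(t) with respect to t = 2*log(3*cos(t)) + C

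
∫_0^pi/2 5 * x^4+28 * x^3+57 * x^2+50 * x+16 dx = -4 + (1 + pi/2)^3*(pi/2 + 2)^2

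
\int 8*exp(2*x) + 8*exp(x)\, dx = 4*(exp(x) + 1)^2 + C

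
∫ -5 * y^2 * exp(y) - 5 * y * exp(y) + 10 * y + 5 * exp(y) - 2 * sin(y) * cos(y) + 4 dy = 5*y^2 - 5*y*(y - 1)*exp(y) + 4*y + cos(y)^2 + C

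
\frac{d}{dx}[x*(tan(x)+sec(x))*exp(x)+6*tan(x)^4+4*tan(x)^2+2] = x*exp(x)*tan(x)^2 + x*exp(x)*tan(x)*sec(x) + x*exp(x)*tan(x) + x*exp(x)*sec(x) + x*exp(x) + exp(x)*tan(x) + exp(x)*sec(x) + 24*tan(x)^5 + 32*tan(x)^3 + 8*tan(x)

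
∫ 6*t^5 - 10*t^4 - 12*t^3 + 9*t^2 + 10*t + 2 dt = t^6 - 2*t^5 - 3*t^4 + 3*t^3 + 5*t^2 + 2*t + C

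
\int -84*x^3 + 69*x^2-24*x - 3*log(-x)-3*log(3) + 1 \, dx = -x*((3*x - 2)*(7*x^2 - 3*x + 2) + 3*log(-3*x)) + C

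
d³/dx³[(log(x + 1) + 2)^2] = (4*log(x + 1) + 2)/(x^3 + 3*x^2 + 3*x + 1)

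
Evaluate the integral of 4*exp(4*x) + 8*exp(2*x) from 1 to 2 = -(2 + exp(2))^2 + (2 + exp(4))^2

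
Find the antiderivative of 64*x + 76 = 32*x^2 + 76*x + C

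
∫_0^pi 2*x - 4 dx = -4 + (-2 + pi)^2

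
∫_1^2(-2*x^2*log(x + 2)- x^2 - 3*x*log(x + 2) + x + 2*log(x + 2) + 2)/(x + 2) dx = -2*log(3)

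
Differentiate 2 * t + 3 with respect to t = 2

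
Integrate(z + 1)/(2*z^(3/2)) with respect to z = (z - 1)/sqrt(z) + C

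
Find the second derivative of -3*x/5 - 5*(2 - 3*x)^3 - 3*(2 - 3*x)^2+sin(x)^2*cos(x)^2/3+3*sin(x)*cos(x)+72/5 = 810*x + 4*(1 - cos(2*x))^2/3 - 6*sin(2*x) + 8*cos(2*x)/3 - 596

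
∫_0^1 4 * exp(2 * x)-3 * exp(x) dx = -1 + E + 2*(-1 + E)^2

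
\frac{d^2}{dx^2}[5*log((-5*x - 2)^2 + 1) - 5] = (-250*x^2 - 200*x - 30)/(25*x^4 + 40*x^3 + 26*x^2 + 8*x + 1)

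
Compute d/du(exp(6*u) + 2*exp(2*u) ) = 6*exp(6*u) + 4*exp(2*u)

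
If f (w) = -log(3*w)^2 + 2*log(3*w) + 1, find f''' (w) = (-4*log(w) - 4*log(3) + 10)/w^3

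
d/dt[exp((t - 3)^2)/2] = t*exp(t^2 - 6*t + 9) - 3*exp(t^2 - 6*t + 9)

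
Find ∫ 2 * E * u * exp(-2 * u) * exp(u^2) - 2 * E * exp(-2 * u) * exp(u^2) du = exp(u^2 - 2*u + 1) + C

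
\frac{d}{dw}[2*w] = 2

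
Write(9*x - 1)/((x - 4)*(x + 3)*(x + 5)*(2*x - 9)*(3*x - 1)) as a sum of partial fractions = 81/(22000*(3*x - 1)) + 632/(7125*(2*x - 9)) - 23/(2736*(x + 5)) + 1/(75*(x + 3)) - 5/(99*(x - 4))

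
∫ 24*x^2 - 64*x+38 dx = 8*x^3 - 32*x^2 + 38*x + C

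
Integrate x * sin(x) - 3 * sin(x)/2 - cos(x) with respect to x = (3/2 - x)*cos(x) + C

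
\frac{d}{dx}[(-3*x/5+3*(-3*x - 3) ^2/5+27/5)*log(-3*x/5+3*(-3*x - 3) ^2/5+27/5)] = 54*x*log(9*x^2 + 17*x + 18)/5 - 54*x*log(5)/5 + 54*x/5 + 54*x*log(3)/5 + 51*log(9*x^2 + 17*x + 18)/5 - 51*log(5)/5 + 51/5 + 51*log(3)/5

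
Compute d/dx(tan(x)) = cos(x)^(-2)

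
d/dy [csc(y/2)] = -cot(y/2)*csc(y/2)/2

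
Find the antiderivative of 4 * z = 2*z^2 + C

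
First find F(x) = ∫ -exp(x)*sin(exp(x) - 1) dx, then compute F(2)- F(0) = -1 + cos(1 - exp(2))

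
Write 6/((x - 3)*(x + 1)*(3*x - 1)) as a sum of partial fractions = -27/(16*(3*x - 1)) + 3/(8*(x + 1)) + 3/(16*(x - 3))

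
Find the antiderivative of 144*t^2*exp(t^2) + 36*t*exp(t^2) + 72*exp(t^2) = (72*t + 18)*exp(t^2) + C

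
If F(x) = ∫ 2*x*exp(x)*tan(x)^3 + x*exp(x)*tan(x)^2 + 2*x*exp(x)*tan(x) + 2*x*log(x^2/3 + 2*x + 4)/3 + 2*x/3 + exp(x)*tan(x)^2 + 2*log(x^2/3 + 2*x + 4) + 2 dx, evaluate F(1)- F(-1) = -7*log(7/3)/3 + exp(-1)*tan(1)^2 + E*tan(1)^2 + 19*log(19/3)/3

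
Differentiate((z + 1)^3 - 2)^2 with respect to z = 6*z^5 + 30*z^4 + 60*z^3 + 48*z^2 + 6*z - 6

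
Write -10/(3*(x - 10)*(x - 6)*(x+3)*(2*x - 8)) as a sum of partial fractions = 5/(2457*(x + 3)) - 5/(252*(x - 4)) + 5/(216*(x - 6)) - 5/(936*(x - 10))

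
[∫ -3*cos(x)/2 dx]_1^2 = -3*sin(2)/2 + 3*sin(1)/2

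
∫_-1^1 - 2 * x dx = 0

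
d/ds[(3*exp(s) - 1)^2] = 18*exp(2*s) - 6*exp(s)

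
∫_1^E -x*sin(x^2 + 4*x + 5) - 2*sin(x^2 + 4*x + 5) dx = cos(1 + (2 + E)^2)/2 - cos(10)/2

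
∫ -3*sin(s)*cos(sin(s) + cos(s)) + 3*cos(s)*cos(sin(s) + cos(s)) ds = 3*sin(sqrt(2)*sin(s + pi/4)) + C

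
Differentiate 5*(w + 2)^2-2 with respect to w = 10*w + 20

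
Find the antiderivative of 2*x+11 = x^2 + 11*x + C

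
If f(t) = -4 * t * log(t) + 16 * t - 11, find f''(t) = -4/t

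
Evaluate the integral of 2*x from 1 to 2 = 3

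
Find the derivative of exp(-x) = -exp(-x)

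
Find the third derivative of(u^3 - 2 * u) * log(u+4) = (6*u^3*log(u + 4) + 11*u^3 + 72*u^2*log(u + 4) + 108*u^2 + 288*u*log(u + 4) + 290*u + 384*log(u + 4) + 24)/(u^3 + 12*u^2 + 48*u + 64)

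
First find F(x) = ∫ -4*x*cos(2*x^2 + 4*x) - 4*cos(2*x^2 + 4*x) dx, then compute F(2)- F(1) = sin(6) - sin(16)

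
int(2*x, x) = x^2 + C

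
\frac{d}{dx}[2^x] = 2^x*log(2)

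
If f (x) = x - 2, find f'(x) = 1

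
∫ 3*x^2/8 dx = x^3/8 + C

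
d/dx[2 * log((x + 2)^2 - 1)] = (4*x + 8)/(x^2 + 4*x + 3)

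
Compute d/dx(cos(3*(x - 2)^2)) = 6*(2 - x)*sin(3*(x^2 - 4*x + 4))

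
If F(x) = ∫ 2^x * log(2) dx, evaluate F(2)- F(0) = 3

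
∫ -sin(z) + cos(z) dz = sin(z) + cos(z) + C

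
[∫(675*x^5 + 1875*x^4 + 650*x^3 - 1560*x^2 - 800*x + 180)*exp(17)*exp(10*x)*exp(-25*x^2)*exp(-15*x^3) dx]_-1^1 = -13*exp(-13) + 3*exp(-3)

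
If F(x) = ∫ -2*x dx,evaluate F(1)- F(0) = -1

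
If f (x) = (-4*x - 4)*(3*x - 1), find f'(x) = -24*x - 8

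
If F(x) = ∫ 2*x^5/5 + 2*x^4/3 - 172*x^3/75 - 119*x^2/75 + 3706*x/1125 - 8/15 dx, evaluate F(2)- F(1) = 494/1125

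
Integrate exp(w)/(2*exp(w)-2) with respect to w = log(exp(w) - 1)/2 + C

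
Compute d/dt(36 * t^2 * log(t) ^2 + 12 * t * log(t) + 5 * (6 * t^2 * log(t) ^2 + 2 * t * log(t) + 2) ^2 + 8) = 720*t^3*log(t)^4 + 720*t^3*log(t)^3 + 360*t^2*log(t)^3 + 360*t^2*log(t)^2 + 352*t*log(t)^2 + 352*t*log(t) + 52*log(t) + 52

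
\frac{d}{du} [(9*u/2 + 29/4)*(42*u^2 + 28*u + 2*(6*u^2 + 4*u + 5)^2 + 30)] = 1620*u^4 + 3816*u^3 + 4707*u^2 + 3785*u + 1143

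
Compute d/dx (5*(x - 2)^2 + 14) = 10*x - 20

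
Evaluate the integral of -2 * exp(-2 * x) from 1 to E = -exp(-2) + exp(-2*E)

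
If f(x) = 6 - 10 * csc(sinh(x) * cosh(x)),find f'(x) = 10*cos(sinh(x)*cosh(x))*cosh(2*x)/sin(sinh(x)*cosh(x))^2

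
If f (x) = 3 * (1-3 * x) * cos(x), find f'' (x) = 9*x*cos(x) + 18*sin(x) - 3*cos(x)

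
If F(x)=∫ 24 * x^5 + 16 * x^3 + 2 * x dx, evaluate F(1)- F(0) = 9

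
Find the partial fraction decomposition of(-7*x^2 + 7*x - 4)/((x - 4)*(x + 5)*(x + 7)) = -18/(x + 7) + 107/(9*(x + 5)) - 8/(9*(x - 4))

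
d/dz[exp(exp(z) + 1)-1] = exp(z + exp(z) + 1)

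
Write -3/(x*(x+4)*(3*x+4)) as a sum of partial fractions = 27/(32*(3*x + 4)) - 3/(32*(x + 4)) - 3/(16*x)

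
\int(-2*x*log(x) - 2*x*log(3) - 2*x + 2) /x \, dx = -2*(x - 1)*log(3*x) + C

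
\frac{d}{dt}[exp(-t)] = -exp(-t)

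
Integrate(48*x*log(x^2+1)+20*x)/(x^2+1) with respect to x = 2*(6*log(x^2 + 1) + 5)*log(x^2 + 1) + C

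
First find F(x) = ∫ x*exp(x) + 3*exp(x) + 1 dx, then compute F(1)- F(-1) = -exp(-1) + 2 + 3*E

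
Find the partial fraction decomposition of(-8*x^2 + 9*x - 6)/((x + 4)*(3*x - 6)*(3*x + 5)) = 389/(231*(3*x + 5)) - 85/(63*(x + 4)) - 10/(99*(x - 2))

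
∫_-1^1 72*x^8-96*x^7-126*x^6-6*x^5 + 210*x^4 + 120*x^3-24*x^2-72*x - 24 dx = 0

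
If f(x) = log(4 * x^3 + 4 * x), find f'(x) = (3*x^2 + 1)/(x^3 + x)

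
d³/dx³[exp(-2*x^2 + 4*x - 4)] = (-64*x^3 + 192*x^2 - 144*x + 16)*exp(-2*x^2 + 4*x - 4)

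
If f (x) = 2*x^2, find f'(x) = 4*x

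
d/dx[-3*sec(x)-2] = -3*tan(x)*sec(x)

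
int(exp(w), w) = exp(w) + C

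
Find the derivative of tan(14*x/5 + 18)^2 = 28*tan(14*x/5 + 18)^3/5 + 28*tan(14*x/5 + 18)/5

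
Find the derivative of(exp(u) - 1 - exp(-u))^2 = (2*exp(4*u) - 2*exp(3*u) - 2*exp(u) - 2)*exp(-2*u)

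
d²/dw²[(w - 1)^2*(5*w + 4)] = 30*w - 12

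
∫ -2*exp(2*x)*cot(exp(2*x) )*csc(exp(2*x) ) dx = csc(exp(2*x)) + C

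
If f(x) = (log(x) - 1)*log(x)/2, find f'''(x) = (2*log(x) - 4)/x^3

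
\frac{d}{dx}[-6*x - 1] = -6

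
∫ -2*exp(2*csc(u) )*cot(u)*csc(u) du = exp(2*csc(u)) + C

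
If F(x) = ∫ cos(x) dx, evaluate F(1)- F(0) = sin(1)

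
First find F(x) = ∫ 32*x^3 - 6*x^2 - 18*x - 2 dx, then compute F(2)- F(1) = 77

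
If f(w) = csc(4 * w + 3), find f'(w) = -4*cot(4*w + 3)*csc(4*w + 3)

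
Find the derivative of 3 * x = 3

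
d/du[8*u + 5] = 8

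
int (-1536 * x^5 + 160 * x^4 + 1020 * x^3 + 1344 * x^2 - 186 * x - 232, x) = -256*x^6 + 32*x^5 + 255*x^4 + 448*x^3 - 93*x^2 - 232*x + C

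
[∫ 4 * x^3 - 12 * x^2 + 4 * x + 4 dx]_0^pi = -1 + (-2 + (-1 + pi)^2)^2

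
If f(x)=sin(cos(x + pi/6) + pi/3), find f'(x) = -sin(x + pi/6)*cos(cos(x + pi/6) + pi/3)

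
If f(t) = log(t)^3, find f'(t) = 3*log(t)^2/t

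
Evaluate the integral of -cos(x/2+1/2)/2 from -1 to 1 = -sin(1)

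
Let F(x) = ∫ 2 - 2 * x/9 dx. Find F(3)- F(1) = 28/9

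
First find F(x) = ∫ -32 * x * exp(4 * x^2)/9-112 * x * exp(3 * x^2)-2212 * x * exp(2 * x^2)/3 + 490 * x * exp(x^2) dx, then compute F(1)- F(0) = -4*(-4 + exp(2)/3 + 7*E)^2 + exp(2) + 202/9 + 21*E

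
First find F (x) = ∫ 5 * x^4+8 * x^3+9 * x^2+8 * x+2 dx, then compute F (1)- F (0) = 12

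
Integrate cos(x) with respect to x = sin(x) + C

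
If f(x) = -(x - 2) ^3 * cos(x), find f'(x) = (x - 2)^2*(x*sin(x) - 2*sin(x) - 3*cos(x))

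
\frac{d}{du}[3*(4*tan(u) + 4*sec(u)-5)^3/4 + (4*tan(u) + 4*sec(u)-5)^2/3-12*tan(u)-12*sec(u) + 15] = (sin(u) + 1)^2*(-167*sin(u)/cos(u) - 1048 + 1031/cos(u))/(3*cos(u)^3)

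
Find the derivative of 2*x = 2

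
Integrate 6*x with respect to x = 3*x^2 + C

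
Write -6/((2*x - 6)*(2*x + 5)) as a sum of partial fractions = 6/(11*(2*x + 5)) - 3/(11*(x - 3))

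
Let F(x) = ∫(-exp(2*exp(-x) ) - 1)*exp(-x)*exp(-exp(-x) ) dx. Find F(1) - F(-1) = -exp(E) - exp(-exp(-1)) + exp(-E) + exp(exp(-1))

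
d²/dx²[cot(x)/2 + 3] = cos(x)/sin(x)^3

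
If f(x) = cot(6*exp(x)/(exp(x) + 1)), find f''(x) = 6*(exp(2*x) + 12*exp(x)*cos(6*exp(x)/(exp(x) + 1))/sin(6*exp(x)/(exp(x) + 1)) - 1)*exp(x)/((exp(4*x) + 4*exp(3*x) + 6*exp(2*x) + 4*exp(x) + 1)*sin(6*exp(x)/(exp(x) + 1))^2)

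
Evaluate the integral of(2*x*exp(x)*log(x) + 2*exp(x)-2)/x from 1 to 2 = 2*(-1 + exp(2))*log(2)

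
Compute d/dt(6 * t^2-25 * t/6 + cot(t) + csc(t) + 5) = 12*t - cot(t)^2 - cot(t)*csc(t) - 31/6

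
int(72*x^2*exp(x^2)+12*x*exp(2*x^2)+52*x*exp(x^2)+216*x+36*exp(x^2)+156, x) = -24*x + 3*(6*x + exp(x^2) + 5)^2 - 4*exp(x^2) + C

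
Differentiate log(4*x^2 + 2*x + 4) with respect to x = (4*x + 1)/(2*x^2 + x + 2)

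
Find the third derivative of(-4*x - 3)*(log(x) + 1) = (4*x - 6)/x^3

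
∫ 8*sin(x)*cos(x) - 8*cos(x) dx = 4*(sin(x) - 1)^2 + C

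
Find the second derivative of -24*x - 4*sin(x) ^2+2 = -8*cos(2*x)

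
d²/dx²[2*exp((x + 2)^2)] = 8*x^2*exp(x^2 + 4*x + 4) + 32*x*exp(x^2 + 4*x + 4) + 36*exp(x^2 + 4*x + 4)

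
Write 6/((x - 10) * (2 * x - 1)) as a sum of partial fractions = -12/(19*(2*x - 1)) + 6/(19*(x - 10))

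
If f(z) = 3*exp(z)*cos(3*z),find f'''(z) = 6*(9*sin(3*z) - 13*cos(3*z))*exp(z)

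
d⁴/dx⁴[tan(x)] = 24*tan(x)^5 + 40*tan(x)^3 + 16*tan(x)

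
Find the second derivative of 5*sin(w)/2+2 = -5*sin(w)/2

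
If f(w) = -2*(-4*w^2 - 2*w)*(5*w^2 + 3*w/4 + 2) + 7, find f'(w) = 160*w^3 + 78*w^2 + 38*w + 8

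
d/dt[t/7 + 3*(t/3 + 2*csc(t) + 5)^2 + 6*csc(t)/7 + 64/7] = -4*t*cot(t)*csc(t) + 2*t/3 - 24*cot(t)*csc(t)^2 - 426*cot(t)*csc(t)/7 + 4*csc(t) + 71/7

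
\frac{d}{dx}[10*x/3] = 10/3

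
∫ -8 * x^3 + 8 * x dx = -2*x^4 + 4*x^2 + C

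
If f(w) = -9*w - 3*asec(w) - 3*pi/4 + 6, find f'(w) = (-9*w^2*sqrt(1 - 1/w^2) - 3)/(w^2*sqrt(1 - 1/w^2))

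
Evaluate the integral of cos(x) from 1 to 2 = -sin(1) + sin(2)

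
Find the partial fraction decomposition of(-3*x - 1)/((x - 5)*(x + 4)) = -11/(9*(x + 4)) - 16/(9*(x - 5))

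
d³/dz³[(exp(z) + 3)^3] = 27*exp(3*z) + 72*exp(2*z) + 27*exp(z)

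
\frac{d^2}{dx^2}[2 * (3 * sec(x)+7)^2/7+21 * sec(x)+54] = 108*tan(x)^4/7 + 144*tan(x)^2/7 + 36/7 - 33/cos(x) + 66/cos(x)^3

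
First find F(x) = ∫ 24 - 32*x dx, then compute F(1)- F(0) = 8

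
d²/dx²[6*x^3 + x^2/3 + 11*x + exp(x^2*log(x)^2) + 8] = 4*x^2*exp(x^2*log(x)^2)*log(x)^4 + 8*x^2*exp(x^2*log(x)^2)*log(x)^3 + 4*x^2*exp(x^2*log(x)^2)*log(x)^2 + 36*x + 2*exp(x^2*log(x)^2)*log(x)^2 + 6*exp(x^2*log(x)^2)*log(x) + 2*exp(x^2*log(x)^2) + 2/3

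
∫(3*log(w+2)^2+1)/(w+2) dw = log(w + 2)^3 + log(w + 2) + C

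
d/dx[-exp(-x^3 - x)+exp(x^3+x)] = (3*x^2*exp(2*x^3 + 2*x) + 3*x^2 + exp(2*x^3 + 2*x) + 1)*exp(-x^3 - x)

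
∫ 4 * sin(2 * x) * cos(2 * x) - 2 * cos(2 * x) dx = -sin(2*x) - cos(4*x)/2 + C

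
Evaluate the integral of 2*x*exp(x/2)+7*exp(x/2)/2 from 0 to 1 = 1 + 3*exp(1/2)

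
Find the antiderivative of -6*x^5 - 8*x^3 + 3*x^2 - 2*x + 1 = -x^6 - 2*x^4 + x^3 - x^2 + x + C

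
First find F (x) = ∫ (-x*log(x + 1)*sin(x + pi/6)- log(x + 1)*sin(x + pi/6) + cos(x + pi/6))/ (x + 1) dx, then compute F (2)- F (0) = log(3)*cos(pi/6 + 2)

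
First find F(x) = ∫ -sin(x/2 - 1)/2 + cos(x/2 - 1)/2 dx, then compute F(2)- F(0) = -cos(1) + sin(1) + 1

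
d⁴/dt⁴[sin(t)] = sin(t)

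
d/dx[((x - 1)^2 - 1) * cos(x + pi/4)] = -x^2*sin(x + pi/4) + 2*sqrt(2)*x*cos(x) - 2*cos(x + pi/4)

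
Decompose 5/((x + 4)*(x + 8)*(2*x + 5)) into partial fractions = 20/(33*(2*x + 5)) + 5/(44*(x + 8)) - 5/(12*(x + 4))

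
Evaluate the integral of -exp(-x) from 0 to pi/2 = -1 + exp(-pi/2)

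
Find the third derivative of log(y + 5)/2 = 1/(y^3 + 15*y^2 + 75*y + 125)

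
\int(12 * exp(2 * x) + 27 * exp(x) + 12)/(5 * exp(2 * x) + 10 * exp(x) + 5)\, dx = 3*((4*x - 3)*(exp(x) + 1) + exp(x))/(5*(exp(x) + 1)) + C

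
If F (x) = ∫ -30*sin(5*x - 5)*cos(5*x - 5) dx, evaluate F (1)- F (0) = 3*sin(5)^2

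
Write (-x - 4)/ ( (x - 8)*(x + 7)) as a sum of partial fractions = -1/(5*(x + 7)) - 4/(5*(x - 8))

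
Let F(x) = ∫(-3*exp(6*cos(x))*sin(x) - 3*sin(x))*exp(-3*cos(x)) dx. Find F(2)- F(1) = -exp(3*cos(1)) - exp(-3*cos(2)) + exp(-3*cos(1)) + exp(3*cos(2))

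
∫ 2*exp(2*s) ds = exp(2*s) + C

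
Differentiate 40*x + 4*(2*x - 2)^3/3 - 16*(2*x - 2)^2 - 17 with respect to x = 32*x^2 - 192*x + 200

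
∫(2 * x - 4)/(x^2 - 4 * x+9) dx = log((x - 2)^2 + 5) + C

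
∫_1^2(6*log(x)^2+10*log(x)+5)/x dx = -(log(2) + 1)^2 - 1 + log(2) + 2*(log(2) + 1)^3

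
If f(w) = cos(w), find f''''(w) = cos(w)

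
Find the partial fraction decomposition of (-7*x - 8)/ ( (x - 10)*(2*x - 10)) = 43/(10*(x - 5)) - 39/(5*(x - 10))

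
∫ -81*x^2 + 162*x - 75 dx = -27*x^3 + 81*x^2 - 75*x + C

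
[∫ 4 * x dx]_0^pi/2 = pi^2/2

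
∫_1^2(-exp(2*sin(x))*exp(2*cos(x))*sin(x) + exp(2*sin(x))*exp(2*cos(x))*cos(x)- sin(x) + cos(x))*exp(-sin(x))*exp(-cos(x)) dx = -exp(cos(1) + sin(1)) - exp(-sin(2) - cos(2)) + exp(-sin(1) - cos(1)) + exp(cos(2) + sin(2))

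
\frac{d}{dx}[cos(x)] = -sin(x)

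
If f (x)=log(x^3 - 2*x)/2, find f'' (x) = (-3*x^4 - 4)/(2*x^6 - 8*x^4 + 8*x^2)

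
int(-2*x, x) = -x^2 + C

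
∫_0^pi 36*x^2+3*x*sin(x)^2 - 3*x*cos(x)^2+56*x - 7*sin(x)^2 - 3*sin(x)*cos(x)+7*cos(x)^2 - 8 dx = -8*pi + 28*pi^2 + 12*pi^3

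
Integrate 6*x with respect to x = 3*x^2 + C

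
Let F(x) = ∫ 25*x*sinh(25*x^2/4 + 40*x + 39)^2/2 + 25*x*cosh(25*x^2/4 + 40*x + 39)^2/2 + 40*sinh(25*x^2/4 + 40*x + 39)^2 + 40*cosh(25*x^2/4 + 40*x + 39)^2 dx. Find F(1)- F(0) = -sinh(78)/2 + sinh(341/2)/2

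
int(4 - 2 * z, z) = -z^2 + 4*z + C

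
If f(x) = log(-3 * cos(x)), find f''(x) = -1/cos(x)^2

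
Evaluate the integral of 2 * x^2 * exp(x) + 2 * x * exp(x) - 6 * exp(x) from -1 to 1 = -4*E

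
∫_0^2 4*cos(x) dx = 4*sin(2)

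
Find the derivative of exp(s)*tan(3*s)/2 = (tan(3*s) + 3/cos(3*s)^2)*exp(s)/2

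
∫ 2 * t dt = t^2 + C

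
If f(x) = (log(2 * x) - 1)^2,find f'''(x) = (4*log(x) - 10 + 4*log(2))/x^3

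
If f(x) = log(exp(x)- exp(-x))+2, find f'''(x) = (8*exp(4*x) + 8*exp(2*x))/(exp(6*x) - 3*exp(4*x) + 3*exp(2*x) - 1)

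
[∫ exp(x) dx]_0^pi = -1 + exp(pi)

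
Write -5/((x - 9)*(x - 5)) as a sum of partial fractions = 5/(4*(x - 5)) - 5/(4*(x - 9))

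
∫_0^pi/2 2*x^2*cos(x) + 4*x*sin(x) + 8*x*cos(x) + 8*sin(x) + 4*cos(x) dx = -4 + 2*(pi/2 + 2)^2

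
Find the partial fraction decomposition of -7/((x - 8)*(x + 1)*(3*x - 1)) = 63/(92*(3*x - 1)) - 7/(36*(x + 1)) - 7/(207*(x - 8))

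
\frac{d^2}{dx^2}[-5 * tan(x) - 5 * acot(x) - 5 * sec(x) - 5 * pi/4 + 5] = 5*(-2*x^4*sin(x)/cos(x)^3 + x^4/cos(x) - 2*x^4/cos(x)^3 - 4*x^2*sin(x)/cos(x)^3 + 2*x^2/cos(x) - 4*x^2/cos(x)^3 - 2*x - 2*sin(x)/cos(x)^3 + 1/cos(x) - 2/cos(x)^3)/(x^4 + 2*x^2 + 1)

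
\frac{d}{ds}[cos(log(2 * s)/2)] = -sin(log(s)/2 + log(2)/2)/(2*s)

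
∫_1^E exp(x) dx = -E + exp(E)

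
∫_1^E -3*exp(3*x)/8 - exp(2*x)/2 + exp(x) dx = -exp(3*E)/8 - exp(2*E)/4 - E + exp(2)/4 + exp(3)/8 + exp(E)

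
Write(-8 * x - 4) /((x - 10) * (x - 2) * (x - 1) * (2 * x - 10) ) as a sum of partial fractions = 1/(6*(x - 1)) - 5/(12*(x - 2)) + 11/(30*(x - 5)) - 7/(60*(x - 10))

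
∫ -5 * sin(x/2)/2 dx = 5*cos(x/2) + C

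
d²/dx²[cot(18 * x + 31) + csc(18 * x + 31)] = 648*cot(18*x + 31)^3 + 648*cot(18*x + 31)^2*csc(18*x + 31) + 648*cot(18*x + 31) + 324*csc(18*x + 31)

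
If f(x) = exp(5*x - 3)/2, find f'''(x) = 125*exp(5*x - 3)/2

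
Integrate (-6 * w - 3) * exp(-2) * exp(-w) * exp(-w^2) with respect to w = 3*exp(-w^2 - w - 2) + C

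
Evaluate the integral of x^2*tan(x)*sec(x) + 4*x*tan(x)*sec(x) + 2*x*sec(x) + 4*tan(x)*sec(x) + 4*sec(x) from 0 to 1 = -4 + 9*sec(1)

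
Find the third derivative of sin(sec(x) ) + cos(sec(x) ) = sqrt(2)*(3*sin(pi/4 + 1/cos(x))/cos(x) - 6*sin(pi/4 + 1/cos(x))/cos(x)^3 - cos(pi/4 + 1/cos(x)) + 7*cos(pi/4 + 1/cos(x))/cos(x)^2 - cos(pi/4 + 1/cos(x))/cos(x)^4)*sin(x)/cos(x)^2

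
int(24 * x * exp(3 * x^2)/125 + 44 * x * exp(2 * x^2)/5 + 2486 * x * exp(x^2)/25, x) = (4*exp(2*x^2) + 275*exp(x^2) + 6215)*exp(x^2)/125 + C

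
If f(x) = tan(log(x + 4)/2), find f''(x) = -sqrt(2)*cos(log(x + 4)/2 + pi/4)/((2*x^2 + 16*x + 32)*cos(log(x + 4)/2)^3)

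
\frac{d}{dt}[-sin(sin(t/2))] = -cos(t/2)*cos(sin(t/2))/2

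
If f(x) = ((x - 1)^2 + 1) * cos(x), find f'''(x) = x^2*sin(x) - 2*x*sin(x) - 6*x*cos(x) - 4*sin(x) + 6*cos(x)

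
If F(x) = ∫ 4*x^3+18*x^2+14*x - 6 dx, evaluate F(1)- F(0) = 8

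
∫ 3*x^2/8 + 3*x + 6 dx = x^3/8 + 3*x^2/2 + 6*x + C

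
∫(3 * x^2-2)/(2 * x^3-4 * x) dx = log(x*(x^2 - 2))/2 + C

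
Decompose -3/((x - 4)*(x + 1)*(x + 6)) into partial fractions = -3/(50*(x + 6)) + 3/(25*(x + 1)) - 3/(50*(x - 4))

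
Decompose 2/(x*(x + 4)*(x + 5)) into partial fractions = 2/(5*(x + 5)) - 1/(2*(x + 4)) + 1/(10*x)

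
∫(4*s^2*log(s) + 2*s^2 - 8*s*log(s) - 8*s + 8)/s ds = 2*(s - 2)^2*log(s) + C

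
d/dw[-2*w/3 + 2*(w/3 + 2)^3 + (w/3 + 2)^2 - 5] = 2*w^2/9 + 26*w/9 + 26/3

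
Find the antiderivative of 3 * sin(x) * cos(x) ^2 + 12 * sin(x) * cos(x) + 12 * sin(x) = -(cos(x) + 2)^3 + C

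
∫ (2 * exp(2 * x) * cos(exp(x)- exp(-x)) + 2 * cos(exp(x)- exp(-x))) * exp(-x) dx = 2*sin(2*sinh(x)) + C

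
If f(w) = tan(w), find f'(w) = cos(w)^(-2)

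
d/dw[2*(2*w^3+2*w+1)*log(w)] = (12*w^3*log(w) + 4*w^3 + 4*w*log(w) + 4*w + 2)/w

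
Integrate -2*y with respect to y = -y^2 + C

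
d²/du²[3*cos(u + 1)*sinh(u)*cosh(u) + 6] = -6*sin(u + 1)*cosh(2*u) + 9*cos(u + 1)*sinh(2*u)/2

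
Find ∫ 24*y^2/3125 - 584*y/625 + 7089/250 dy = 8*y^3/3125 - 292*y^2/625 + 7089*y/250 + C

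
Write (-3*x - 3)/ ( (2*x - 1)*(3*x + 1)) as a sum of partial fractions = 6/(5*(3*x + 1)) - 9/(5*(2*x - 1))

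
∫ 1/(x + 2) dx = log(2*x + 4) + C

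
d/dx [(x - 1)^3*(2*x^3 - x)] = 12*x^5 - 30*x^4 + 20*x^3 + 3*x^2 - 6*x + 1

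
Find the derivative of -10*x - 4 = -10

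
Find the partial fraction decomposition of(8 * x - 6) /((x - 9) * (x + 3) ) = 5/(2*(x + 3)) + 11/(2*(x - 9))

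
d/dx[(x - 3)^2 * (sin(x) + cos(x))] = -x^2*sin(x) + x^2*cos(x) + 8*x*sin(x) - 4*x*cos(x) - 15*sin(x) + 3*cos(x)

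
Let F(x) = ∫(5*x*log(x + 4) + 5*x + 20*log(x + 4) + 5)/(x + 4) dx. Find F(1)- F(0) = -5*log(4) + 10*log(5)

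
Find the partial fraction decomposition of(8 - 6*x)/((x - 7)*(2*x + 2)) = -7/(8*(x + 1)) - 17/(8*(x - 7))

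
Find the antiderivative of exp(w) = exp(w) + C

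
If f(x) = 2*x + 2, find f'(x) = 2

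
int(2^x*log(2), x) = 2^x + C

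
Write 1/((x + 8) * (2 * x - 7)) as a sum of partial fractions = 2/(23*(2*x - 7)) - 1/(23*(x + 8))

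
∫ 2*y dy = y^2 + C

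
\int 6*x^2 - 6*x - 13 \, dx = 2*x^3 - 3*x^2 - 13*x + C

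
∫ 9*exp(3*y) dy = 3*exp(3*y) + C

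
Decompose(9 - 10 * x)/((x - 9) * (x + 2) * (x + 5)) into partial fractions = 59/(42*(x + 5)) - 29/(33*(x + 2)) - 81/(154*(x - 9))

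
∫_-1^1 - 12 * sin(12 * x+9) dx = cos(21) - cos(3)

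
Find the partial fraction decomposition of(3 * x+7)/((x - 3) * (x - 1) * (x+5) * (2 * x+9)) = -52/(165*(2*x + 9)) + 1/(6*(x + 5)) - 5/(66*(x - 1)) + 1/(15*(x - 3))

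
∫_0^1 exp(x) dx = -1 + E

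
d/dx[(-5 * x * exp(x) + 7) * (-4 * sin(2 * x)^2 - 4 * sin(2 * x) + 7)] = 20*x*exp(x)*sin(2*x)^2 + 20*x*exp(x)*sin(2*x) + 40*x*exp(x)*sin(4*x) + 40*x*exp(x)*cos(2*x) - 35*x*exp(x) + 20*exp(x)*sin(2*x)^2 + 20*exp(x)*sin(2*x) - 35*exp(x) - 56*sin(4*x) - 56*cos(2*x)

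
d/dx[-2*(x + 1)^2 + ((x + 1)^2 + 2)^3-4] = 6*x^5 + 30*x^4 + 84*x^3 + 132*x^2 + 122*x + 50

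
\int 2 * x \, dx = x^2 + C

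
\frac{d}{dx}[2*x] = 2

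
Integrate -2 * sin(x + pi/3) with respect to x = 2*cos(x + pi/3) + C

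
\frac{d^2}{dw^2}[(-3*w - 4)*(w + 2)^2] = -18*w - 32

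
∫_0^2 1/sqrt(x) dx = 2*sqrt(2)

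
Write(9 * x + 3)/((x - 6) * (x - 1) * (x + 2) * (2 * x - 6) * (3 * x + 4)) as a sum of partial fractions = 729/(8008*(3*x + 4)) - 1/(32*(x + 2)) + 1/(35*(x - 1)) - 1/(26*(x - 3)) + 19/(1760*(x - 6))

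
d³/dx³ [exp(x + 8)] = exp(x + 8)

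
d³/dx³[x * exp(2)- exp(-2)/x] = 6*exp(-2)/x^4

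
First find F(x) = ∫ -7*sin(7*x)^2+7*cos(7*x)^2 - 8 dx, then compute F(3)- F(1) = -16 - sin(14)/2 + sin(42)/2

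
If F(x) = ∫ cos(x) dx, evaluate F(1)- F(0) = sin(1)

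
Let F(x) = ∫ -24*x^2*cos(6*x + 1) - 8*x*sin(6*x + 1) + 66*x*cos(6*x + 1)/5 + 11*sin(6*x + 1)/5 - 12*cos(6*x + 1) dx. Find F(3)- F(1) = -157*sin(19)/5 + 19*sin(7)/5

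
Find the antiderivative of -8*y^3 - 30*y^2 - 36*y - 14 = -2*y^4 - 10*y^3 - 18*y^2 - 14*y + C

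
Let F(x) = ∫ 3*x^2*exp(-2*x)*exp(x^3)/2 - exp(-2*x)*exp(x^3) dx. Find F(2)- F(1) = -exp(-1)/2 + exp(4)/2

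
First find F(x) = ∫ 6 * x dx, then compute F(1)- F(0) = 3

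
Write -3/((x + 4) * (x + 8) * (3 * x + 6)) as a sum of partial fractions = -1/(24*(x + 8)) + 1/(8*(x + 4)) - 1/(12*(x + 2))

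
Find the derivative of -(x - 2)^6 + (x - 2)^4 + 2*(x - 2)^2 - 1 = -6*x^5 + 60*x^4 - 236*x^3 + 456*x^2 - 428*x + 152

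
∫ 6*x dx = 3*x^2 + C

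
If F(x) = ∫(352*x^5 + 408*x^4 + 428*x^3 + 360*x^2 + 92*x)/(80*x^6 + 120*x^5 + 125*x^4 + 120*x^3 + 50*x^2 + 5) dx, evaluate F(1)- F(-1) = -log(2) + log(50)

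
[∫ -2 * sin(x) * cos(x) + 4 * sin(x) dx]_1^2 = -(2 - cos(1))^2 + (2 - cos(2))^2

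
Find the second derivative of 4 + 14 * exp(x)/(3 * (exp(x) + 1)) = (-14*exp(2*x) + 14*exp(x))/(3*exp(3*x) + 9*exp(2*x) + 9*exp(x) + 3)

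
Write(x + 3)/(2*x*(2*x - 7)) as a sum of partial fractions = 13/(14*(2*x - 7)) - 3/(14*x)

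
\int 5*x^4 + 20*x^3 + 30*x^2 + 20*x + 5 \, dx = x^5 + 5*x^4 + 10*x^3 + 10*x^2 + 5*x + C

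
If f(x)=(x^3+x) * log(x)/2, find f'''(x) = (6*x^2*log(x) + 11*x^2 - 1)/(2*x^2)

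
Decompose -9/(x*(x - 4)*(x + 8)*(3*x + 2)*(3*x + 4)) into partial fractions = 243/(2560*(3*x + 4)) - 243/(1232*(3*x + 2)) - 3/(14080*(x + 8)) - 3/(3584*(x - 4)) + 9/(256*x)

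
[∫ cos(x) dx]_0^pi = 0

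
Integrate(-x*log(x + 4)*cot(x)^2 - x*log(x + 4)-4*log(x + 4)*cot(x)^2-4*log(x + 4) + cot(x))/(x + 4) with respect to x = log(x + 4)*cot(x) + C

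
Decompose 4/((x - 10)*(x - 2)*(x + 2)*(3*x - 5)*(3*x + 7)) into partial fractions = 9/(481*(3*x + 7)) + 9/(275*(3*x - 5)) - 1/(132*(x + 2)) - 1/(104*(x - 2)) + 1/(22200*(x - 10))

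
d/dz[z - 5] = 1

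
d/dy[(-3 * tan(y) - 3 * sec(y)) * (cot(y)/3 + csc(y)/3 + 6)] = -tan(y)^2*csc(y) - 18*tan(y)^2 - 18*tan(y)*sec(y) + cot(y)^2*sec(y) - cot(y) - csc(y) + sec(y) - 18 + 1/tan(y) - 1/cos(y) - 1/cos(y)^2 + 1/sin(y) + sin(y)^(-2)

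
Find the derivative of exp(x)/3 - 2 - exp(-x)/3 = (exp(2*x) + 1)*exp(-x)/3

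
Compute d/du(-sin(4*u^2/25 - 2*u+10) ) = 2*(1 - 4*u/25)*cos(4*u^2/25 - 2*u + 10)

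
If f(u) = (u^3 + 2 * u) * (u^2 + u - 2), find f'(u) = 5*u^4 + 4*u^3 + 4*u - 4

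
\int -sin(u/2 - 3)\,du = 2*cos(u/2 - 3) + C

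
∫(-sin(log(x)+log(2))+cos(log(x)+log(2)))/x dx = sqrt(2)*sin(log(x) + log(2) + pi/4) + C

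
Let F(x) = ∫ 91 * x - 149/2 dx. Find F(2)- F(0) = 33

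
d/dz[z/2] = 1/2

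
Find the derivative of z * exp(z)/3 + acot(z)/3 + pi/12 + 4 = (z^3*exp(z) + z^2*exp(z) + z*exp(z) + exp(z) - 1)/(3*z^2 + 3)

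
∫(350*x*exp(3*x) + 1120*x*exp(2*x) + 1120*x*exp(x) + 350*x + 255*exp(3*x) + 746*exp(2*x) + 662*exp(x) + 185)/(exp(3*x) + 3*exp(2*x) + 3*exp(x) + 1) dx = (-5*(5*x + 3)*(exp(x) + 1)^2 + 7*((5*x + 3)*(exp(x) + 1) + exp(x))^2 - 5*(exp(x) + 1)*exp(x))/(exp(x) + 1)^2 + C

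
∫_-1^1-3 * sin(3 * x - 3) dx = 1 - cos(6)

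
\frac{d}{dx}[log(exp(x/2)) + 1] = 1/2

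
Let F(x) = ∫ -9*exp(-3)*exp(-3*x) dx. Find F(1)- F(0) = -3*exp(-3) + 3*exp(-6)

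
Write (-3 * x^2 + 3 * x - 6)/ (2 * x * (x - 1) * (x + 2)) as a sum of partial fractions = -2/(x + 2) - 1/(x - 1) + 3/(2*x)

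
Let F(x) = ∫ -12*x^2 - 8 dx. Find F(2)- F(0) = -48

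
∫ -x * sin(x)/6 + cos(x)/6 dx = x*cos(x)/6 + C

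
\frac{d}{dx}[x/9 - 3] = 1/9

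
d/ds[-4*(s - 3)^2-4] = 24 - 8*s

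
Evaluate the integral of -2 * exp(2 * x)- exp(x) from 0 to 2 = -(-1 + exp(2))^2 - 3*exp(2) + 3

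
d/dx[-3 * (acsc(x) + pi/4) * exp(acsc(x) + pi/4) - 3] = (12*exp(acsc(x) + pi/4)*acsc(x) + 3*pi*exp(acsc(x) + pi/4) + 12*exp(acsc(x) + pi/4))/(4*x^2*sqrt(1 - 1/x^2))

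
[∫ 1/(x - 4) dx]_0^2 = -log(2)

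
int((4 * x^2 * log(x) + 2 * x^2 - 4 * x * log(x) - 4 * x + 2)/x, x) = 2*(x - 1)^2*log(x) + C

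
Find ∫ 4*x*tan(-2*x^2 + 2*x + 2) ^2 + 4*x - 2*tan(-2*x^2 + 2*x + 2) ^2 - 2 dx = -tan(-2*x^2 + 2*x + 2) + C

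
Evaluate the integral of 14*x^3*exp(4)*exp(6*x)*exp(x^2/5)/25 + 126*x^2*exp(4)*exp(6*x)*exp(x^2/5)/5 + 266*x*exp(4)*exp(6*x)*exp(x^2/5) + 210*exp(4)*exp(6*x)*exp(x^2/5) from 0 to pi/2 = -28*exp(4) + 7*(pi^2/20 + 4 + 3*pi)*exp(pi^2/20 + 4 + 3*pi)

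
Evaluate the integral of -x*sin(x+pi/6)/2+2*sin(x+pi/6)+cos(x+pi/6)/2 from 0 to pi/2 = -pi/8 + 1 + sqrt(3)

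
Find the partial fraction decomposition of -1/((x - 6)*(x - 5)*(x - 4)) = -1/(2*(x - 4)) + 1/(x - 5) - 1/(2*(x - 6))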